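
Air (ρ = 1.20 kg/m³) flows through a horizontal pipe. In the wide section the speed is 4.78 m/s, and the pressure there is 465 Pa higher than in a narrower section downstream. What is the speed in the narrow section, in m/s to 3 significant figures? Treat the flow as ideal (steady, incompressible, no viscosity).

Along the level pipe P + ½ρv² is conserved, hence v₂² = v₁² + 2(P₁ − P₂)/ρ.
v₂ = √(4.78² + 2·465/1.20) = √(22.8 + 775) = 28.2 m/s.

v₂ ≈ 28.2 m/s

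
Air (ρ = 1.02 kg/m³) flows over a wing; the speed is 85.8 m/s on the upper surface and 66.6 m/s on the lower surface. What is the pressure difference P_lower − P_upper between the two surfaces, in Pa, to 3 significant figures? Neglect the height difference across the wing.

Bernoulli (same height): P_lower − P_upper = ½ρ(v_upper² − v_lower²).
ΔP = ½·1.02·(85.8² − 66.6²) = 1490 Pa.

ΔP = 1490 Pa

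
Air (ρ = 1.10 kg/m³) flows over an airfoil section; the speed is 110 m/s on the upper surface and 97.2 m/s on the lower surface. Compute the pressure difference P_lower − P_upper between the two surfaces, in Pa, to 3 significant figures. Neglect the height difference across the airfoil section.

With negligible Δh, P + ½ρv² is constant, so P_low − P_up = ½ρ(v_up² − v_low²).
ΔP = ½·1.10·(110² − 97.2²) = 1460 Pa.

ΔP ≈ 1460 Pa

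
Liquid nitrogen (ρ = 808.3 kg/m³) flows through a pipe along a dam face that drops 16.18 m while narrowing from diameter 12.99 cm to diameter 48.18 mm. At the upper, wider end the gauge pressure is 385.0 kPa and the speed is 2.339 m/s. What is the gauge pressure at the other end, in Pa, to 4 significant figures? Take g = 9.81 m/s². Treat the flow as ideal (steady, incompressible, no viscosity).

Mass conservation (A₁v₁ = A₂v₂) gives v₂ = 2.339 × 132.5/18.23 = 17.00 m/s.
Applying Bernoulli between the two ends and solving for P₂: P₂ = P₁ + ½ρ(v₁² − v₂²) − ρgΔh.
P₂ = 385000 + ½·808.3·(2.339² − 17.00²) − 808.3·9.81·(−16.18) = 385000 + (-114600) − (-128300) = 398700 Pa.

P₂ ≈ 398700 Pa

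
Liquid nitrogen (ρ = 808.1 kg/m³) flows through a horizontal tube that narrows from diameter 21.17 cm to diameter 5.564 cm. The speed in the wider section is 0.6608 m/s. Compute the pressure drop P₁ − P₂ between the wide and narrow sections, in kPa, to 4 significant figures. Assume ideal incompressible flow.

By continuity, v₂ = v₁·A₁/A₂ = 0.6608·(352.0/24.31) = 9.566 m/s.
Bernoulli (h₁ = h₂): P₁ − P₂ = ½ρ(v₂² − v₁²).
P₁ − P₂ = ½·808.1·(9.566² − 0.6608²) = ½·808.1·91.07 = 36800 Pa.

ΔP = 36.80 kPa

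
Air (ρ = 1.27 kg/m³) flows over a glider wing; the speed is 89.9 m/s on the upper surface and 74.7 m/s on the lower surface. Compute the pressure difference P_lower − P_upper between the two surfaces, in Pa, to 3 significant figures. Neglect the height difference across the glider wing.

With negligible Δh, P + ½ρv² is constant, so P_low − P_up = ½ρ(v_up² − v_low²).
ΔP = ½·1.27·(89.9² − 74.7²) = 1590 Pa.

ΔP = 1590 Pa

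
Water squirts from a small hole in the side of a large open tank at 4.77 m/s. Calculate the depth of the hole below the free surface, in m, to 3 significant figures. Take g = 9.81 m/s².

For a small hole in a large open tank, ½v² = gh, giving h = v²/(2g).
h = 4.77²/(2·9.81) = 22.8/19.62 = 1.16 m.

h ≈ 1.16 m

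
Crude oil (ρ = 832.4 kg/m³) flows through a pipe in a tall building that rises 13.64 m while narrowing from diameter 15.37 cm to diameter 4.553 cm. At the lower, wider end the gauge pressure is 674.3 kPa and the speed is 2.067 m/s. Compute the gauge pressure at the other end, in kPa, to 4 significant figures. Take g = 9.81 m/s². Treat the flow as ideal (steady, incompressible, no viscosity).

P₂ = 333.8 kPa

Continuity gives A₁v₁ = A₂v₂, so v₂ = (185.5 cm²)/(16.28 cm²) × 2.067 m/s = 23.56 m/s.
Energy conservation along the streamline gives P₂ = P₁ − ½ρ(v₂² − v₁²) − ρg(h₂ − h₁).
P₂ = 674300 + ½·832.4·(2.067² − 23.56²) − 832.4·9.81·(+13.64) = 674300 + (-229200) − (111400) = 333800 Pa.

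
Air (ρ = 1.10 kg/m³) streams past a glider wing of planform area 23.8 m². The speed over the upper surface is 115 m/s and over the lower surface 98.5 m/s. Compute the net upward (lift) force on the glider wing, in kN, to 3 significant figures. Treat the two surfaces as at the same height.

From P + ½ρv² = const at equal height, P_low − P_up = ½ρ(v_up² − v_low²).
ΔP = ½·1.10·(115² − 98.5²) = 1940 Pa.
Lift = ΔP · A = 1940 × 23.8 = 46100 N.

F ≈ 46.1 kN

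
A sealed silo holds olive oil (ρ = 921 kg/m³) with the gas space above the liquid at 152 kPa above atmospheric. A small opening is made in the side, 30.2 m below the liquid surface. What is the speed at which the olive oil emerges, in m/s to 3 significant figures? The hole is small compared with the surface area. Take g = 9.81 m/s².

Take point 1 at the surface (v₁ ≈ 0) and point 2 at the hole (at atmospheric pressure). Bernoulli: P₁ + ρg h = P_atm + ½ρv₂².
With P₁ − P_atm = 152000 Pa, v₂ = √(2gh + 2ΔP/ρ) = √(2·9.81·30.2 + 2·152000/921) = 30.4 m/s.

v = 30.4 m/s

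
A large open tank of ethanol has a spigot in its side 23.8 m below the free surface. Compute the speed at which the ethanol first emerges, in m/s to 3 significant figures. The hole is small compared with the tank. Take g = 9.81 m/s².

21.6 m/s

The surface is effectively still and both ends are open, so ½v² = gh and v = √(2·9.81·23.8) = 21.6 m/s.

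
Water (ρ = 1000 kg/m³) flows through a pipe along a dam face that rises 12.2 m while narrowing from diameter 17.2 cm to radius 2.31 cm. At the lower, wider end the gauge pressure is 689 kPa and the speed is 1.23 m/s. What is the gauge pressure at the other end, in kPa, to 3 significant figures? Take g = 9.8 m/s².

425 kPa

By continuity, v₂ = v₁·A₁/A₂ = 1.23·(232/16.8) = 17.0 m/s.
Applying Bernoulli between the two ends and solving for P₂: P₂ = P₁ + ½ρ(v₁² − v₂²) − ρgΔh.
P₂ = 689000 + ½·1000·(1.23² − 17.0²) − 1000·9.8·(+12.2) = 689000 + (-145000) − (120000) = 425000 Pa.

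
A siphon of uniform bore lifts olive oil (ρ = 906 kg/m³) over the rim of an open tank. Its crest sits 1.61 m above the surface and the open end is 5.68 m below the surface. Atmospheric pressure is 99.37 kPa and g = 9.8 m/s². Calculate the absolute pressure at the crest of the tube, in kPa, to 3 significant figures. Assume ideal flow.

P_top ≈ 34.6 kPa

The outlet speed comes from Torricelli: v = √(2g·5.68) = 10.6 m/s.
The bore is uniform, so the speed at the crest is the same v. Bernoulli surface→crest: P_atm = P_top + ½ρv² + ρg·h_top.
P_top = 99370 − ½·906·10.6² − 906·9.8·1.61 = 34600 Pa.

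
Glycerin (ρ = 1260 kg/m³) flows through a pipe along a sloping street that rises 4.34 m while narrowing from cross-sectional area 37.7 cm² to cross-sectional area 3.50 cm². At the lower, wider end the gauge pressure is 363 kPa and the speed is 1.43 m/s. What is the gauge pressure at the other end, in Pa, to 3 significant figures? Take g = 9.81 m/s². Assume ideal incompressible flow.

P₂ ≈ 161000 Pa

Continuity gives A₁v₁ = A₂v₂, so v₂ = (37.7 cm²)/(3.50 cm²) × 1.43 m/s = 15.4 m/s.
Bernoulli: P₁ + ½ρv₁² + ρg h₁ = P₂ + ½ρv₂² + ρg h₂, so P₂ = P₁ + ½ρ(v₁² − v₂²) − ρg(h₂ − h₁).
P₂ = 363000 + ½·1260·(1.43² − 15.4²) − 1260·9.81·(+4.34) = 363000 + (-148000) − (53600) = 161000 Pa.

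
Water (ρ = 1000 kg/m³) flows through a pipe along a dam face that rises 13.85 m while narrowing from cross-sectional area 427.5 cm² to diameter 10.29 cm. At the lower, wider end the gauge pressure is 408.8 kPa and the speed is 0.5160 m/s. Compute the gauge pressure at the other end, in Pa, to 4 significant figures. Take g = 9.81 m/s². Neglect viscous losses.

P₂ ≈ 269500 Pa

Mass conservation (A₁v₁ = A₂v₂) gives v₂ = 0.5160 × 427.5/83.16 = 2.653 m/s.
Energy conservation along the streamline gives P₂ = P₁ − ½ρ(v₂² − v₁²) − ρg(h₂ − h₁).
P₂ = 408800 + ½·1000·(0.5160² − 2.653²) − 1000·9.81·(+13.85) = 408800 + (-3385) − (135900) = 269500 Pa.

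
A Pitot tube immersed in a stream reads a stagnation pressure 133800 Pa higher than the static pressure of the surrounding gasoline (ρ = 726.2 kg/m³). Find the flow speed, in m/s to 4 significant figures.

At the stagnation point the flow is brought to rest, so Bernoulli gives P_stag − P_static = ½ρv².
v = √(2ΔP/ρ) = √(2·133800/726.2) = 19.20 m/s.

v = 19.20 m/s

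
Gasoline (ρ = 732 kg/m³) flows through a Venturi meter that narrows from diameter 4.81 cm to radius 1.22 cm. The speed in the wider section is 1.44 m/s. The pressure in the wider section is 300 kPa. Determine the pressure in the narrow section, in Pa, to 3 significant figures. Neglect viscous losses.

Mass conservation (A₁v₁ = A₂v₂) gives v₂ = 1.44 × 18.2/4.68 = 5.60 m/s.
The pipe is horizontal, so Bernoulli reduces to P₁ + ½ρv₁² = P₂ + ½ρv₂².
P₂ = P₁ − ½ρ(v₂² − v₁²) = 300000 − ½·732·(5.60² − 1.44²) = 300000 − 10700 = 289000 Pa.

289000 Pa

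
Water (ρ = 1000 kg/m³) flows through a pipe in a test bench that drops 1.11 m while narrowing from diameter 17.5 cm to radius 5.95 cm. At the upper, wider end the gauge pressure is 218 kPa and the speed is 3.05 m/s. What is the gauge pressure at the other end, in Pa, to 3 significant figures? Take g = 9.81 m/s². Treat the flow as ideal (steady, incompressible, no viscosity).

The volume flow rate is constant, so v₂ = (A₁/A₂)v₁ = (241/111)·3.05 = 6.60 m/s.
Applying Bernoulli between the two ends and solving for P₂: P₂ = P₁ + ½ρ(v₁² − v₂²) − ρgΔh.
P₂ = 218000 + ½·1000·(3.05² − 6.60²) − 1000·9.81·(−1.11) = 218000 + (-17100) − (-10900) = 212000 Pa.

P₂ ≈ 212000 Pa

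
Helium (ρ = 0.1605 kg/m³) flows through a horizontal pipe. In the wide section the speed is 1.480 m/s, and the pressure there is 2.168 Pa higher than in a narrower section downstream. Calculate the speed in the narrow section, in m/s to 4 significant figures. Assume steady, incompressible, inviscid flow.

Along the level pipe P + ½ρv² is conserved, hence v₂² = v₁² + 2(P₁ − P₂)/ρ.
v₂ = √(1.480² + 2·2.168/0.1605) = √(2.190 + 27.02) = 5.404 m/s.

v₂ ≈ 5.404 m/s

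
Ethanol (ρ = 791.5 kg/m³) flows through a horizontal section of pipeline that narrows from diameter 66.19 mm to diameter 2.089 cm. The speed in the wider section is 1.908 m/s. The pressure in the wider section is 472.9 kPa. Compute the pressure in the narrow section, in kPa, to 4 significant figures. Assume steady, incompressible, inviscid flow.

By continuity, v₂ = v₁·A₁/A₂ = 1.908·(34.41/3.427) = 19.16 m/s.
Bernoulli (h₁ = h₂): P₁ − P₂ = ½ρ(v₂² − v₁²).
P₂ = P₁ − ½ρ(v₂² − v₁²) = 472900 − ½·791.5·(19.16² − 1.908²) = 472900 − 143800 = 329100 Pa.

P₂ ≈ 329.1 kPa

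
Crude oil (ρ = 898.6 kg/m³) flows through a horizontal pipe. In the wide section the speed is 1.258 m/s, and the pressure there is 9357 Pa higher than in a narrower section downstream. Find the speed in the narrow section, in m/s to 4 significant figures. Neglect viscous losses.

v₂ ≈ 4.734 m/s

Horizontal Bernoulli: P₁ + ½ρv₁² = P₂ + ½ρv₂², so v₂² = v₁² + 2(P₁ − P₂)/ρ.
v₂ = √(1.258² + 2·9357/898.6) = √(1.583 + 20.83) = 4.734 m/s.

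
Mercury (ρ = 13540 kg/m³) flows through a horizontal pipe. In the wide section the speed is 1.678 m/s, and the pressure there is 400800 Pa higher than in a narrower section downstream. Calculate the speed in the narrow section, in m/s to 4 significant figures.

Horizontal Bernoulli: P₁ + ½ρv₁² = P₂ + ½ρv₂², so v₂² = v₁² + 2(P₁ − P₂)/ρ.
v₂ = √(1.678² + 2·400800/13540) = √(2.816 + 59.20) = 7.875 m/s.

v₂ = 7.875 m/s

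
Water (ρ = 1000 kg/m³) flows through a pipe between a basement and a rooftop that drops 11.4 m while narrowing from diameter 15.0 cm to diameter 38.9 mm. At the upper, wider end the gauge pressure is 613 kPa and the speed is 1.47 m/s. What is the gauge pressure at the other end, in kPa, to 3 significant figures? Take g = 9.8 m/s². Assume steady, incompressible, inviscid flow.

By continuity, v₂ = v₁·A₁/A₂ = 1.47·(177/11.9) = 21.9 m/s.
Energy conservation along the streamline gives P₂ = P₁ − ½ρ(v₂² − v₁²) − ρg(h₂ − h₁).
P₂ = 613000 + ½·1000·(1.47² − 21.9²) − 1000·9.8·(−11.4) = 613000 + (-238000) − (-112000) = 487000 Pa.

P₂ ≈ 487 kPa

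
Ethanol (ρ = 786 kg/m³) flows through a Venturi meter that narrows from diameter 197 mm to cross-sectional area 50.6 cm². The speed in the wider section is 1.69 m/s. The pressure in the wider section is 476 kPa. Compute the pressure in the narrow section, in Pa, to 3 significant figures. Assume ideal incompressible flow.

P₂ = 436000 Pa

The volume flow rate is constant, so v₂ = (A₁/A₂)v₁ = (305/50.6)·1.69 = 10.2 m/s.
The pipe is horizontal, so Bernoulli reduces to P₁ + ½ρv₁² = P₂ + ½ρv₂².
P₂ = P₁ − ½ρ(v₂² − v₁²) = 476000 − ½·786·(10.2² − 1.69²) = 476000 − 39600 = 436000 Pa.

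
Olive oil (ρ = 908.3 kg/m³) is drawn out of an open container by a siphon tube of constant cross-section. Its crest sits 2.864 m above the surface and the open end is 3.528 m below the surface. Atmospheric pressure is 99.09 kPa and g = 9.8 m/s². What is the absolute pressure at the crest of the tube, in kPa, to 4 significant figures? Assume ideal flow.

42.19 kPa

The outlet speed comes from Torricelli: v = √(2g·3.528) = 8.316 m/s.
With constant cross-section the crest speed equals v; applying Bernoulli from the surface up to the crest, P_top = P_atm − ½ρv² − ρg·h_top.
P_top = 99090 − ½·908.3·8.316² − 908.3·9.8·2.864 = 42190 Pa.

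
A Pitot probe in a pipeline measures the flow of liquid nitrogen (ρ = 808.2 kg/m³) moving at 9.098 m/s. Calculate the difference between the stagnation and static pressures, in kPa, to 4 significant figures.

Bernoulli between the free stream and the stagnation point: ½ρv² = P_stag − P_static.
ΔP = ½·808.2·9.098² = 33450 Pa.

ΔP ≈ 33.45 kPa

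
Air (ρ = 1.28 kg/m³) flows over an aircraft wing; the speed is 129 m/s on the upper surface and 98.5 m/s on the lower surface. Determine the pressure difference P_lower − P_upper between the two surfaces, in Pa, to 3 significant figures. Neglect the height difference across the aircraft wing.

4440 Pa

With negligible Δh, P + ½ρv² is constant, so P_low − P_up = ½ρ(v_up² − v_low²).
ΔP = ½·1.28·(129² − 98.5²) = 4440 Pa.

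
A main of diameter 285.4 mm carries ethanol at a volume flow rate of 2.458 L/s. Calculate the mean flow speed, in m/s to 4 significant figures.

Q = 2.458 L/s = 0.002458 m³/s.
v = Q/A = 0.002458 / 0.06397 = 0.03842 m/s.

v ≈ 0.03842 m/s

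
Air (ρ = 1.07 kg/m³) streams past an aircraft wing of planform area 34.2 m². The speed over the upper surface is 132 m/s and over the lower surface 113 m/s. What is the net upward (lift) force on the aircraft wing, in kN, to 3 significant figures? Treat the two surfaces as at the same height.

85.2 kN

With equal heights on the two surfaces, Bernoulli gives P_lower − P_upper = ½ρ(v_upper² − v_lower²).
ΔP = ½·1.07·(132² − 113²) = 2490 Pa.
Lift = ΔP · A = 2490 × 34.2 = 85200 N.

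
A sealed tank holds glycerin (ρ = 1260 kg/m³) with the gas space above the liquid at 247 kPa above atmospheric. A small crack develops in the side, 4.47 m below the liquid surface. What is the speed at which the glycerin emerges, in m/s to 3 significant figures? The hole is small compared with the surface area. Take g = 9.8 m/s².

Take point 1 at the surface (v₁ ≈ 0) and point 2 at the hole (at atmospheric pressure). Bernoulli: P₁ + ρg h = P_atm + ½ρv₂².
With P₁ − P_atm = 247000 Pa, v₂ = √(2gh + 2ΔP/ρ) = √(2·9.8·4.47 + 2·247000/1260) = 21.9 m/s.

v ≈ 21.9 m/s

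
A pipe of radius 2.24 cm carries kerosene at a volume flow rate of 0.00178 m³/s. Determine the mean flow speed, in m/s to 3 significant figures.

v = 1.13 m/s

Q = 0.00178 m³/s = 0.00178 m³/s.
v = Q/A = 0.00178 / 0.00158 = 1.13 m/s.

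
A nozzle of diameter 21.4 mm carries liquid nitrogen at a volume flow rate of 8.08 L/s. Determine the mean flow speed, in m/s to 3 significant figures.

Q = 8.08 L/s = 0.00808 m³/s.
v = Q/A = 0.00808 / 0.000360 = 22.5 m/s.

22.5 m/s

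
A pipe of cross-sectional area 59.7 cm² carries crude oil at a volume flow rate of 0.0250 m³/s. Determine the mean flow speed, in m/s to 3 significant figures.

Q = 0.0250 m³/s = 0.0250 m³/s.
v = Q/A = 0.0250 / 0.00597 = 4.19 m/s.

v = 4.19 m/s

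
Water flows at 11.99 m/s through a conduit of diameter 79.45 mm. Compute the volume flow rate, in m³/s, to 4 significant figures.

Q ≈ 0.05944 m³/s

Q = A·v = 0.004958 m² × 11.99 m/s = 0.05944 m³/s.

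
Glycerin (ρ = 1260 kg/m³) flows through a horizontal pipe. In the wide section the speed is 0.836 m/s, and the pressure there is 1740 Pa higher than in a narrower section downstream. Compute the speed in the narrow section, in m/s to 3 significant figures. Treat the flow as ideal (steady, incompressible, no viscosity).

Horizontal Bernoulli: P₁ + ½ρv₁² = P₂ + ½ρv₂², so v₂² = v₁² + 2(P₁ − P₂)/ρ.
v₂ = √(0.836² + 2·1740/1260) = √(0.699 + 2.76) = 1.86 m/s.

v₂ ≈ 1.86 m/s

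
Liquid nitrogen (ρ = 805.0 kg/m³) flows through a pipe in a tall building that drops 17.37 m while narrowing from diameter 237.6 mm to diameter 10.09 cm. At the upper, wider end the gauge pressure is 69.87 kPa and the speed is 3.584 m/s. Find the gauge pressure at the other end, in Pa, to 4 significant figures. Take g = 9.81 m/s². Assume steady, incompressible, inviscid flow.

Mass conservation (A₁v₁ = A₂v₂) gives v₂ = 3.584 × 443.4/79.96 = 19.87 m/s.
Bernoulli: P₁ + ½ρv₁² + ρg h₁ = P₂ + ½ρv₂² + ρg h₂, so P₂ = P₁ + ½ρ(v₁² − v₂²) − ρg(h₂ − h₁).
P₂ = 69870 + ½·805.0·(3.584² − 19.87²) − 805.0·9.81·(−17.37) = 69870 + (-153800) − (-137200) = 53240 Pa.

53240 Pa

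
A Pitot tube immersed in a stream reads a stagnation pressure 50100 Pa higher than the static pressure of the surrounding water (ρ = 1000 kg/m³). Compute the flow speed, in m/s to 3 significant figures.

v ≈ 10.0 m/s

Bernoulli between the free stream and the stagnation point: ½ρv² = P_stag − P_static.
v = √(2ΔP/ρ) = √(2·50100/1000) = 10.0 m/s.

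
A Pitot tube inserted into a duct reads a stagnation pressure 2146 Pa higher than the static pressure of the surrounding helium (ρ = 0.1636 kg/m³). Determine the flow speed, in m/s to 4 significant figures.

At the stagnation point the flow is brought to rest, so Bernoulli gives P_stag − P_static = ½ρv².
v = √(2ΔP/ρ) = √(2·2146/0.1636) = 162.0 m/s.

v ≈ 162.0 m/s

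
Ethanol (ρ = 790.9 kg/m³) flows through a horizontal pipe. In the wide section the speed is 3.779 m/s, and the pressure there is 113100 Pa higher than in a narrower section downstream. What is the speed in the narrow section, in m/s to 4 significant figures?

Along the level pipe P + ½ρv² is conserved, hence v₂² = v₁² + 2(P₁ − P₂)/ρ.
v₂ = √(3.779² + 2·113100/790.9) = √(14.28 + 286.0) = 17.33 m/s.

v₂ ≈ 17.33 m/s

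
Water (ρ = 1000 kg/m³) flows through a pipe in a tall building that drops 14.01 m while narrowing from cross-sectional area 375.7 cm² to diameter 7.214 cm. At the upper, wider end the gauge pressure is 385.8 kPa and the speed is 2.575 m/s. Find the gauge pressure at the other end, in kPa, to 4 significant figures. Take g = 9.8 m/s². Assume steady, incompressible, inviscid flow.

Continuity gives A₁v₁ = A₂v₂, so v₂ = (375.7 cm²)/(40.87 cm²) × 2.575 m/s = 23.67 m/s.
Applying Bernoulli between the two ends and solving for P₂: P₂ = P₁ + ½ρ(v₁² − v₂²) − ρgΔh.
P₂ = 385800 + ½·1000·(2.575² − 23.67²) − 1000·9.8·(−14.01) = 385800 + (-276800) − (-137300) = 246300 Pa.

P₂ = 246.3 kPa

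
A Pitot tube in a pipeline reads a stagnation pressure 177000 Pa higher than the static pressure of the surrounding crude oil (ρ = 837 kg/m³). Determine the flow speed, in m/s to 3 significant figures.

At the stagnation point the flow is brought to rest, so Bernoulli gives P_stag − P_static = ½ρv².
v = √(2ΔP/ρ) = √(2·177000/837) = 20.6 m/s.

v ≈ 20.6 m/s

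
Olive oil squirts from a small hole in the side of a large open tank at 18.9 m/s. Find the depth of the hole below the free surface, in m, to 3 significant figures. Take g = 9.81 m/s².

h ≈ 18.2 m

Inverting v = √(2gh) gives h = v² / 2g.
h = 18.9²/(2·9.81) = 357/19.62 = 18.2 m.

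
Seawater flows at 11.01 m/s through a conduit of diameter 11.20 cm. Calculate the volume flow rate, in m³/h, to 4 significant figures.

Q ≈ 390.5 m³/h

Q = A·v = 0.009852 m² × 11.01 m/s = 0.1085 m³/s.
Converting: 0.1085 m³/s × 3600 = 390.5 m³/h.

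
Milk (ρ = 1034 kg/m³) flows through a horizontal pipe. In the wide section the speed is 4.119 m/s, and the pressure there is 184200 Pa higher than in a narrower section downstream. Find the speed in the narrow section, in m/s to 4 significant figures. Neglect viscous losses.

v₂ ≈ 19.32 m/s

Along the level pipe P + ½ρv² is conserved, hence v₂² = v₁² + 2(P₁ − P₂)/ρ.
v₂ = √(4.119² + 2·184200/1034) = √(16.97 + 356.3) = 19.32 m/s.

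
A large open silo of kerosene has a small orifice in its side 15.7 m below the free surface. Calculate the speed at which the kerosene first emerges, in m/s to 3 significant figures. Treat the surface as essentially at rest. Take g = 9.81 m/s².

Torricelli's result v = √(2gh) gives v = √(2·9.81·15.7) = 17.6 m/s.

v ≈ 17.6 m/s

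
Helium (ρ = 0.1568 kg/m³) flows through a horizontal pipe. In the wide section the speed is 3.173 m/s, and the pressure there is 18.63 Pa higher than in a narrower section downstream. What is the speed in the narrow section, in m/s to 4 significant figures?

With h₁ = h₂, rearranging Bernoulli gives v₂ = √(v₁² + 2ΔP/ρ).
v₂ = √(3.173² + 2·18.63/0.1568) = √(10.07 + 237.6) = 15.74 m/s.

v₂ ≈ 15.74 m/s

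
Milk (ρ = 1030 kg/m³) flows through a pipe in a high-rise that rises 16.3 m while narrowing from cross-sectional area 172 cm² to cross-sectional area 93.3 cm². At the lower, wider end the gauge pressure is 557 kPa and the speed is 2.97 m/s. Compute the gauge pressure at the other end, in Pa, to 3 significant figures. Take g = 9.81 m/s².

381000 Pa

Continuity gives A₁v₁ = A₂v₂, so v₂ = (172 cm²)/(93.3 cm²) × 2.97 m/s = 5.48 m/s.
Applying Bernoulli between the two ends and solving for P₂: P₂ = P₁ + ½ρ(v₁² − v₂²) − ρgΔh.
P₂ = 557000 + ½·1030·(2.97² − 5.48²) − 1030·9.81·(+16.3) = 557000 + (-10900) − (165000) = 381000 Pa.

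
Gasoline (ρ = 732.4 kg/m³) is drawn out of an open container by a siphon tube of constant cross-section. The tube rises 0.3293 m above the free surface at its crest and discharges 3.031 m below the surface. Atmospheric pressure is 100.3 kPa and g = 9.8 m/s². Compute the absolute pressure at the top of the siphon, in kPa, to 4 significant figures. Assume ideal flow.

From the surface to the outlet (both open to atmosphere, surface at rest): v = √(2g·h_out) = √(2·9.8·3.031) = 7.708 m/s.
Continuity keeps v the same throughout the tube; from surface to crest, P_atm + 0 = P_top + ½ρv² + ρg·h_top.
P_top = 100300 − ½·732.4·7.708² − 732.4·9.8·0.3293 = 76180 Pa.

P_top = 76.18 kPa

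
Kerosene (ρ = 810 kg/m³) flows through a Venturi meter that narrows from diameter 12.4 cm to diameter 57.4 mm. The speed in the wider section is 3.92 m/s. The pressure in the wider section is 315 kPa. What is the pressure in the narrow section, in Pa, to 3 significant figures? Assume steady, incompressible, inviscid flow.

P₂ = 186000 Pa

Continuity gives A₁v₁ = A₂v₂, so v₂ = (121 cm²)/(25.9 cm²) × 3.92 m/s = 18.3 m/s.
Along the horizontal streamline, P + ½ρv² is constant.
P₂ = P₁ − ½ρ(v₂² − v₁²) = 315000 − ½·810·(18.3² − 3.92²) = 315000 − 129000 = 186000 Pa.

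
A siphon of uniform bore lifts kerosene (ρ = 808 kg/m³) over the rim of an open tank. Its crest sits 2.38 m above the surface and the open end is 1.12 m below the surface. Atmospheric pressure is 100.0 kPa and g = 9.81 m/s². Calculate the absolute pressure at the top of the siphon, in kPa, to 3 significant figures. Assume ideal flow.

The outlet speed comes from Torricelli: v = √(2g·1.12) = 4.69 m/s.
Continuity keeps v the same throughout the tube; from surface to crest, P_atm + 0 = P_top + ½ρv² + ρg·h_top.
P_top = 100000 − ½·808·4.69² − 808·9.81·2.38 = 72300 Pa.

P_top ≈ 72.3 kPa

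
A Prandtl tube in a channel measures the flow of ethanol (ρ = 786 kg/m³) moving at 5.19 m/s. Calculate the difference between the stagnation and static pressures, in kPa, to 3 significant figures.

At the stagnation point the flow is brought to rest, so Bernoulli gives P_stag − P_static = ½ρv².
ΔP = ½·786·5.19² = 10600 Pa.

ΔP = 10.6 kPa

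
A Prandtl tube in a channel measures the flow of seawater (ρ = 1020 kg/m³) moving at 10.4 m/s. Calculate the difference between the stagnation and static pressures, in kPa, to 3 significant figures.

ΔP ≈ 55.2 kPa

The dynamic pressure equals the rise in static pressure at the stagnation point: ΔP = ½ρv².
ΔP = ½·1020·10.4² = 55200 Pa.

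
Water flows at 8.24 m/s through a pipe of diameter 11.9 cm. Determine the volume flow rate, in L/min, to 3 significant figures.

Q ≈ 5500 L/min

Q = A·v = 0.0111 m² × 8.24 m/s = 0.0916 m³/s.
Converting: 0.0916 m³/s × 60000 = 5500 L/min.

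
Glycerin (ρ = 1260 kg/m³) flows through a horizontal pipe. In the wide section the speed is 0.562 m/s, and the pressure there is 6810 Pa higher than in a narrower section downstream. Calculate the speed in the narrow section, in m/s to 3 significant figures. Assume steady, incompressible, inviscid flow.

v₂ ≈ 3.34 m/s

With h₁ = h₂, rearranging Bernoulli gives v₂ = √(v₁² + 2ΔP/ρ).
v₂ = √(0.562² + 2·6810/1260) = √(0.316 + 10.8) = 3.34 m/s.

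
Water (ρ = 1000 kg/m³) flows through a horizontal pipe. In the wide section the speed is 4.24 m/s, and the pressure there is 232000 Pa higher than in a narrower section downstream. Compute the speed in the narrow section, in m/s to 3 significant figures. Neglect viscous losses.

v₂ ≈ 22.0 m/s

Horizontal Bernoulli: P₁ + ½ρv₁² = P₂ + ½ρv₂², so v₂² = v₁² + 2(P₁ − P₂)/ρ.
v₂ = √(4.24² + 2·232000/1000) = √(18.0 + 464) = 22.0 m/s.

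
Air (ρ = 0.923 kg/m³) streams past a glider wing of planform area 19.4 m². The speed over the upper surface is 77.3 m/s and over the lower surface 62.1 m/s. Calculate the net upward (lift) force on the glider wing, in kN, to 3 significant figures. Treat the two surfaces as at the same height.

With equal heights on the two surfaces, Bernoulli gives P_lower − P_upper = ½ρ(v_upper² − v_lower²).
ΔP = ½·0.923·(77.3² − 62.1²) = 978 Pa.
Lift = ΔP · A = 978 × 19.4 = 19000 N.

F = 19.0 kN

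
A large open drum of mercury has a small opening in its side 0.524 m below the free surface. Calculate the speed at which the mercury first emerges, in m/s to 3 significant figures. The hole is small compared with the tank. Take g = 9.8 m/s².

With the surface at rest and both surface and jet at atmospheric pressure, Bernoulli gives ρg h = ½ρv², so v = √(2gh) = √(2·9.8·0.524) = 3.20 m/s.

v = 3.20 m/s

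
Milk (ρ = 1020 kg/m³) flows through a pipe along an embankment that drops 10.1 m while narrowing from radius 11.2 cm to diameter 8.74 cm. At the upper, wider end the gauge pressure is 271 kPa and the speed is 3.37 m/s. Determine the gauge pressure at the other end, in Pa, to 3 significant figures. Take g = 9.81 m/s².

P₂ ≈ 128000 Pa

By continuity, v₂ = v₁·A₁/A₂ = 3.37·(394/60.0) = 22.1 m/s.
Energy conservation along the streamline gives P₂ = P₁ − ½ρ(v₂² − v₁²) − ρg(h₂ − h₁).
P₂ = 271000 + ½·1020·(3.37² − 22.1²) − 1020·9.81·(−10.1) = 271000 + (-244000) − (-101000) = 128000 Pa.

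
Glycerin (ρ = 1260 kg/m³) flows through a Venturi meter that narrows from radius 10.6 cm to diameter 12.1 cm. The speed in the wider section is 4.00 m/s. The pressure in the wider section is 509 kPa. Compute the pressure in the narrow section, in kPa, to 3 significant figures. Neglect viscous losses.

Continuity gives A₁v₁ = A₂v₂, so v₂ = (353 cm²)/(115 cm²) × 4.00 m/s = 12.3 m/s.
Along the horizontal streamline, P + ½ρv² is constant.
P₂ = P₁ − ½ρ(v₂² − v₁²) = 509000 − ½·1260·(12.3² − 4.00²) = 509000 − 84900 = 424000 Pa.

424 kPa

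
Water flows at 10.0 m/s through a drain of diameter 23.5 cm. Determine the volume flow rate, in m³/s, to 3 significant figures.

0.434 m³/s

Q = A·v = 0.0434 m² × 10.0 m/s = 0.434 m³/s.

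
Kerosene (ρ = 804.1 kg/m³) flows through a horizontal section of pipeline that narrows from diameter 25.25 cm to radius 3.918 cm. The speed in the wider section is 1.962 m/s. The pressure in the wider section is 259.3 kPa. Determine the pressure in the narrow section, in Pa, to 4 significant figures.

P₂ ≈ 93990 Pa

Continuity gives A₁v₁ = A₂v₂, so v₂ = (500.7 cm²)/(48.23 cm²) × 1.962 m/s = 20.37 m/s.
Along the horizontal streamline, P + ½ρv² is constant.
P₂ = P₁ − ½ρ(v₂² − v₁²) = 259300 − ½·804.1·(20.37² − 1.962²) = 259300 − 165300 = 93990 Pa.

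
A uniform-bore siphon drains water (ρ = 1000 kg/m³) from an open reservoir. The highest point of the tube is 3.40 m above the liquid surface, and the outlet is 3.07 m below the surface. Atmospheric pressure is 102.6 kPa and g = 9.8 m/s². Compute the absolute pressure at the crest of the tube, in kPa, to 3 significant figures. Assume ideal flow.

From the surface to the outlet (both open to atmosphere, surface at rest): v = √(2g·h_out) = √(2·9.8·3.07) = 7.76 m/s.
Continuity keeps v the same throughout the tube; from surface to crest, P_atm + 0 = P_top + ½ρv² + ρg·h_top.
P_top = 102600 − ½·1000·7.76² − 1000·9.8·3.40 = 39200 Pa.

P_top ≈ 39.2 kPa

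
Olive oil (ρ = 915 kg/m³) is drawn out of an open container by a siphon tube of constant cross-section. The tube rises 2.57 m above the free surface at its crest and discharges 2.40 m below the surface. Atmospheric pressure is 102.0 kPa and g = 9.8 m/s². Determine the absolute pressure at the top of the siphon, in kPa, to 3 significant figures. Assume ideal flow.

57.4 kPa

Bernoulli surface→outlet gives ½v² = g·h_out, so v = √(2·9.8·2.40) = 6.86 m/s.
The bore is uniform, so the speed at the crest is the same v. Bernoulli surface→crest: P_atm = P_top + ½ρv² + ρg·h_top.
P_top = 102000 − ½·915·6.86² − 915·9.8·2.57 = 57400 Pa.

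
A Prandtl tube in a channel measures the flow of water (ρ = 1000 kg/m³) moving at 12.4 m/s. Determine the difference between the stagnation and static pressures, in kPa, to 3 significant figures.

ΔP = 76.9 kPa

Bernoulli between the free stream and the stagnation point: ½ρv² = P_stag − P_static.
ΔP = ½·1000·12.4² = 76900 Pa.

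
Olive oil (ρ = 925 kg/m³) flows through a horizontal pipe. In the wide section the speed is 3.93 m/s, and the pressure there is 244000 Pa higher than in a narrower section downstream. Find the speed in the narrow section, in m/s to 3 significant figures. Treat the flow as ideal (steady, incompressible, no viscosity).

v₂ = 23.3 m/s

With h₁ = h₂, rearranging Bernoulli gives v₂ = √(v₁² + 2ΔP/ρ).
v₂ = √(3.93² + 2·244000/925) = √(15.4 + 528) = 23.3 m/s.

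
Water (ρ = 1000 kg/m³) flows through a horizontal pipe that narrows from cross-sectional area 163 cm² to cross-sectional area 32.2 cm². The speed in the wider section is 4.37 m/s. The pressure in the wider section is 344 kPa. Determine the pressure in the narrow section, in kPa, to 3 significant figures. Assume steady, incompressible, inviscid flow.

109 kPa

By continuity, v₂ = v₁·A₁/A₂ = 4.37·(163/32.2) = 22.1 m/s.
With no height change, Bernoulli's equation is P₁ + ½ρv₁² = P₂ + ½ρv₂².
P₂ = P₁ − ½ρ(v₂² − v₁²) = 344000 − ½·1000·(22.1² − 4.37²) = 344000 − 235000 = 109000 Pa.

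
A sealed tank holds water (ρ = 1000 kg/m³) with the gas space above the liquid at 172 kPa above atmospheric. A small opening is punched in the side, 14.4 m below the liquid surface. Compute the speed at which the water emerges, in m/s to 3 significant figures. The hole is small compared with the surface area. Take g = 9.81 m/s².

v ≈ 25.0 m/s

Take point 1 at the surface (v₁ ≈ 0) and point 2 at the hole (at atmospheric pressure). Bernoulli: P₁ + ρg h = P_atm + ½ρv₂².
With P₁ − P_atm = 172000 Pa, v₂ = √(2gh + 2ΔP/ρ) = √(2·9.81·14.4 + 2·172000/1000) = 25.0 m/s.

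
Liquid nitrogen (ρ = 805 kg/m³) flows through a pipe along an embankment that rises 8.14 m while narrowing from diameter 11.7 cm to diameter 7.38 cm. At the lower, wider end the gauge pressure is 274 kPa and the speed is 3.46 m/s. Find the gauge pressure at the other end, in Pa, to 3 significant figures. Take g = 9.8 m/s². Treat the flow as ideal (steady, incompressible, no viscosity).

P₂ = 184000 Pa

Mass conservation (A₁v₁ = A₂v₂) gives v₂ = 3.46 × 108/42.8 = 8.70 m/s.
Bernoulli: P₁ + ½ρv₁² + ρg h₁ = P₂ + ½ρv₂² + ρg h₂, so P₂ = P₁ + ½ρ(v₁² − v₂²) − ρg(h₂ − h₁).
P₂ = 274000 + ½·805·(3.46² − 8.70²) − 805·9.8·(+8.14) = 274000 + (-25600) − (64200) = 184000 Pa.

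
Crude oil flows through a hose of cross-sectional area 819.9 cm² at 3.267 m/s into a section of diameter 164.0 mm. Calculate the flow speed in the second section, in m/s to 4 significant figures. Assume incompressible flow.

Continuity gives A₁v₁ = A₂v₂, so v₂ = (819.9 cm²)/(211.2 cm²) × 3.267 m/s = 12.68 m/s.

12.68 m/s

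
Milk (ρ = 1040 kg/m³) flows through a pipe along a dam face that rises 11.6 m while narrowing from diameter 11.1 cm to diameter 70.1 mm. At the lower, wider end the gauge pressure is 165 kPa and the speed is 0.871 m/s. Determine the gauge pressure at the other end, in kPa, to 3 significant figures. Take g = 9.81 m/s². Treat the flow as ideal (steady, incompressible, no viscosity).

P₂ = 44.6 kPa

Continuity gives A₁v₁ = A₂v₂, so v₂ = (96.8 cm²)/(38.6 cm²) × 0.871 m/s = 2.18 m/s.
Bernoulli: P₁ + ½ρv₁² + ρg h₁ = P₂ + ½ρv₂² + ρg h₂, so P₂ = P₁ + ½ρ(v₁² − v₂²) − ρg(h₂ − h₁).
P₂ = 165000 + ½·1040·(0.871² − 2.18²) − 1040·9.81·(+11.6) = 165000 + (-2090) − (118000) = 44600 Pa.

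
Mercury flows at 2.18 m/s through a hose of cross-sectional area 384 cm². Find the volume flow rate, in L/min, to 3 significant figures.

Q = A·v = 0.0384 m² × 2.18 m/s = 0.0837 m³/s.
Converting: 0.0837 m³/s × 60000 = 5020 L/min.

Q ≈ 5020 L/min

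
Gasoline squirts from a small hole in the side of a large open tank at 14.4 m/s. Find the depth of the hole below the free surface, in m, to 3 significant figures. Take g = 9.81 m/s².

Inverting v = √(2gh) gives h = v² / 2g.
h = 14.4²/(2·9.81) = 207/19.62 = 10.6 m.

h ≈ 10.6 m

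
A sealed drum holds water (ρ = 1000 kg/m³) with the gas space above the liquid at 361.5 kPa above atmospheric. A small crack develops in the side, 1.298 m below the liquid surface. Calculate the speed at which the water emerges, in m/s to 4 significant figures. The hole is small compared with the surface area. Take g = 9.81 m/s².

Take point 1 at the surface (v₁ ≈ 0) and point 2 at the hole (at atmospheric pressure). Bernoulli: P₁ + ρg h = P_atm + ½ρv₂².
With P₁ − P_atm = 361500 Pa, v₂ = √(2gh + 2ΔP/ρ) = √(2·9.81·1.298 + 2·361500/1000) = 27.36 m/s.

v ≈ 27.36 m/s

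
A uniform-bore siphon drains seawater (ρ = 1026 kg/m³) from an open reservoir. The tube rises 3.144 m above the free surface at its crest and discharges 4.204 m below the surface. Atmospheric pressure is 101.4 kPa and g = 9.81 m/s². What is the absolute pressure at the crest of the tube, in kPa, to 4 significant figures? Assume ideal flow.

Bernoulli surface→outlet gives ½v² = g·h_out, so v = √(2·9.81·4.204) = 9.082 m/s.
Continuity keeps v the same throughout the tube; from surface to crest, P_atm + 0 = P_top + ½ρv² + ρg·h_top.
P_top = 101400 − ½·1026·9.082² − 1026·9.81·3.144 = 27440 Pa.

P_top = 27.44 kPa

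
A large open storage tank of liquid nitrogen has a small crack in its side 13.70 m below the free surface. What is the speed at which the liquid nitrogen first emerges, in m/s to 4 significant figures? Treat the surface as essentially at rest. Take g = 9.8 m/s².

The surface is effectively still and both ends are open, so ½v² = gh and v = √(2·9.8·13.70) = 16.39 m/s.

v = 16.39 m/s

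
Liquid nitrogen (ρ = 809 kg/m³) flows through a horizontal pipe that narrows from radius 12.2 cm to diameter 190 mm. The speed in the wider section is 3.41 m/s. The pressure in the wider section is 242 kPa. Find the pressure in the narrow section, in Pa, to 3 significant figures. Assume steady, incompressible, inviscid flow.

The volume flow rate is constant, so v₂ = (A₁/A₂)v₁ = (468/284)·3.41 = 5.62 m/s.
The pipe is horizontal, so Bernoulli reduces to P₁ + ½ρv₁² = P₂ + ½ρv₂².
P₂ = P₁ − ½ρ(v₂² − v₁²) = 242000 − ½·809·(5.62² − 3.41²) = 242000 − 8090 = 234000 Pa.

P₂ = 234000 Pa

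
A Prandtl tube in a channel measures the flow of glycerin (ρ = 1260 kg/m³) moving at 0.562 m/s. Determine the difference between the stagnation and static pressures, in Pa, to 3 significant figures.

At the stagnation point the flow is brought to rest, so Bernoulli gives P_stag − P_static = ½ρv².
ΔP = ½·1260·0.562² = 199 Pa.

199 Pa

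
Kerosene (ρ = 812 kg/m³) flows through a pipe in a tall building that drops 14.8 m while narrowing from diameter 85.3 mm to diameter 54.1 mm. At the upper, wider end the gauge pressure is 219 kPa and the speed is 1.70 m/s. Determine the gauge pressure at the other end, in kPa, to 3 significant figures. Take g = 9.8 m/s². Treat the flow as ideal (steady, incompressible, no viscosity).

P₂ ≈ 331 kPa

By continuity, v₂ = v₁·A₁/A₂ = 1.70·(57.1/23.0) = 4.23 m/s.
Bernoulli: P₁ + ½ρv₁² + ρg h₁ = P₂ + ½ρv₂² + ρg h₂, so P₂ = P₁ + ½ρ(v₁² − v₂²) − ρg(h₂ − h₁).
P₂ = 219000 + ½·812·(1.70² − 4.23²) − 812·9.8·(−14.8) = 219000 + (-6080) − (-118000) = 331000 Pa.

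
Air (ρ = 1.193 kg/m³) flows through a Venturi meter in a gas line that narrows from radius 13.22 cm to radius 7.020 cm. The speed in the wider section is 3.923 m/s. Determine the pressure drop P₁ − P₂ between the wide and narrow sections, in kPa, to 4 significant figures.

ΔP = 0.1063 kPa

By continuity, v₂ = v₁·A₁/A₂ = 3.923·(549.1/154.8) = 13.91 m/s.
Bernoulli (h₁ = h₂): P₁ − P₂ = ½ρ(v₂² − v₁²).
P₁ − P₂ = ½·1.193·(13.91² − 3.923²) = ½·1.193·178.2 = 106.3 Pa.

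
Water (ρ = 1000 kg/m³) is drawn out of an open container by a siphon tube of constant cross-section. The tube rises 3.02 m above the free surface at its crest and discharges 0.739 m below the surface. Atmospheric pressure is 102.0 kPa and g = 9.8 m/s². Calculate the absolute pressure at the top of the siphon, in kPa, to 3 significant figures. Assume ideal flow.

65.2 kPa

From the surface to the outlet (both open to atmosphere, surface at rest): v = √(2g·h_out) = √(2·9.8·0.739) = 3.81 m/s.
Continuity keeps v the same throughout the tube; from surface to crest, P_atm + 0 = P_top + ½ρv² + ρg·h_top.
P_top = 102000 − ½·1000·3.81² − 1000·9.8·3.02 = 65200 Pa.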